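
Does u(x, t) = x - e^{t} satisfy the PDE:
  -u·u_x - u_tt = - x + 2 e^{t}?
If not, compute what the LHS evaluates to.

Evaluate each term of the left-hand side for u = x - e^{t}.
Derivatives:
  u_x = 1
  u_tt = - e^{t}
Terms:
  -u·u_x = - x + e^{t}
  -u_tt = e^{t}
Sum: LHS = - x + 2 e^{t}
This is exactly the given right-hand side, so u is a solution.

Answer: Yes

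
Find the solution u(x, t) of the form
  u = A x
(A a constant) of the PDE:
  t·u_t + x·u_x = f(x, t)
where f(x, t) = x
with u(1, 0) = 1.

Substitute the ansatz u = A x into the left-hand side.
Derivatives of the ansatz:
  u_t = 0
  u_x = A
Term by term:
  t·u_t = 0
  x·u_x = A x
So the left-hand side equals
  A x
This must equal f(x, t) = x identically.
Matching coefficients of the independent functions:
  [x]:  A = 1
Solving: A = 1.
Check against the point condition:
  u(1, 0) = 1  ⟹  A = 1  ✓
Hence u(x, t) = x.

Answer: u(x, t) = x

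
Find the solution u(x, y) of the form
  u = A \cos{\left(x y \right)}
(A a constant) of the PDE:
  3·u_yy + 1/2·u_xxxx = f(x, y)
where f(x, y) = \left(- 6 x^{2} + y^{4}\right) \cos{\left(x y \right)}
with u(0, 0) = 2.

Substitute the ansatz u = A \cos{\left(x y \right)} into the left-hand side.
Derivatives of the ansatz:
  u_yy = - A x^{2} \cos{\left(x y \right)}
  u_xxxx = A y^{4} \cos{\left(x y \right)}
Term by term:
  3·u_yy = - 3 A x^{2} \cos{\left(x y \right)}
  1/2·u_xxxx = \frac{A y^{4} \cos{\left(x y \right)}}{2}
So the left-hand side equals
  - 3 A x^{2} \cos{\left(x y \right)} + \frac{A y^{4} \cos{\left(x y \right)}}{2}
This must equal f(x, y) identically; expanded, f = - 6 x^{2} \cos{\left(x y \right)} + y^{4} \cos{\left(x y \right)}.
Matching coefficients of the independent functions:
  [x^{2} \cos{\left(x y \right)}]:  - 3 A = -6
  [y^{4} \cos{\left(x y \right)}]:  \frac{A}{2} = 1
Solving: A = 2.
Check against the point condition:
  u(0, 0) = 2  ⟹  A = 2  ✓
Hence u(x, y) = 2 \cos{\left(x y \right)}.

Answer: u(x, y) = 2 \cos{\left(x y \right)}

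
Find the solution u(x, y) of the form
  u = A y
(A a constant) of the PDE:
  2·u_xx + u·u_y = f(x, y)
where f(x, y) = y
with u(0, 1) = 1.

Substitute the ansatz u = A y into the left-hand side.
Derivatives of the ansatz:
  u_xx = 0
  u_y = A
Term by term:
  2·u_xx = 0
  u·u_y = A^{2} y
So the left-hand side equals
  A^{2} y
This must equal f(x, y) = y identically.
Matching coefficients of the independent functions:
  [y]:  A^{2} = 1
These equations allow (A) = (-1) or (1).
Impose the point condition(s):
  u(0, 1) = 1  ⟹  A = 1
Only A = 1 satisfies everything.
Hence u(x, y) = y.

Answer: u(x, y) = y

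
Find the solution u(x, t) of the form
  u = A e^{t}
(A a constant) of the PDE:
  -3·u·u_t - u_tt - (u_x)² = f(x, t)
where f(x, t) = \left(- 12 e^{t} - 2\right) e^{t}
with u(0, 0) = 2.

Substitute the ansatz u = A e^{t} into the left-hand side.
Derivatives of the ansatz:
  u_t = A e^{t}
  u_tt = A e^{t}
  u_x = 0
Term by term:
  -3·u·u_t = - 3 A^{2} e^{2 t}
  -u_tt = - A e^{t}
  -(u_x)² = 0
So the left-hand side equals
  - 3 A^{2} e^{2 t} - A e^{t}
This must equal f(x, t) = \left(- 12 e^{t} - 2\right) e^{t} identically.
Matching coefficients of the independent functions:
  [e^{t}]:  - A = -2
  [e^{2 t}]:  - 3 A^{2} = -12
Solving: A = 2.
Check against the point condition:
  u(0, 0) = 2  ⟹  A = 2  ✓
Hence u(x, t) = 2 e^{t}.

Answer: u(x, t) = 2 e^{t}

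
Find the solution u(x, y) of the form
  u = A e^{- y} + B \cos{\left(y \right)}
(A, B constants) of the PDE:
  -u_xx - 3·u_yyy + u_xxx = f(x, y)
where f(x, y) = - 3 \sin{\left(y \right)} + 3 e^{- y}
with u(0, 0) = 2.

Substitute the ansatz u = A e^{- y} + B \cos{\left(y \right)} into the left-hand side.
Derivatives of the ansatz:
  u_xx = 0
  u_yyy = - A e^{- y} + B \sin{\left(y \right)}
  u_xxx = 0
Term by term:
  -u_xx = 0
  -3·u_yyy = 3 A e^{- y} - 3 B \sin{\left(y \right)}
  u_xxx = 0
So the left-hand side equals
  3 A e^{- y} - 3 B \sin{\left(y \right)}
This must equal f(x, y) = - 3 \sin{\left(y \right)} + 3 e^{- y} identically.
Matching coefficients of the independent functions:
  [e^{- y}]:  3 A = 3
  [\sin{\left(y \right)}]:  - 3 B = -3
Solving: A = 1, B = 1.
Check against the point condition:
  u(0, 0) = 2  ⟹  A + B = 2  ✓
Hence u(x, y) = \cos{\left(y \right)} + e^{- y}.

Answer: u(x, y) = \cos{\left(y \right)} + e^{- y}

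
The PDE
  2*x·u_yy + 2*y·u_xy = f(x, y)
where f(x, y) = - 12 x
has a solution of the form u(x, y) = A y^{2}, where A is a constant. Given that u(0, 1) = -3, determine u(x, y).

Answer: u(x, y) = - 3 y^{2}

Derivation:
Substitute the ansatz u = A y^{2} into the left-hand side.
Derivatives of the ansatz:
  u_yy = 2 A
  u_xy = 0
Term by term:
  2*x·u_yy = 4 A x
  2*y·u_xy = 0
So the left-hand side equals
  4 A x
This must equal f(x, y) = - 12 x identically.
Matching coefficients of the independent functions:
  [x]:  4 A = -12
Solving: A = -3.
Check against the point condition:
  u(0, 1) = -3  ⟹  A = -3  ✓
Hence u(x, y) = - 3 y^{2}.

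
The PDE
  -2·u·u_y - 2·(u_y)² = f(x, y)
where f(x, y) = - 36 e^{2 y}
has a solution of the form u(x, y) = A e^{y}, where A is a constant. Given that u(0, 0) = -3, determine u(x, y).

Substitute the ansatz u = A e^{y} into the left-hand side.
Derivatives of the ansatz:
  u_y = A e^{y}
Term by term:
  -2·u·u_y = - 2 A^{2} e^{2 y}
  -2·(u_y)² = - 2 A^{2} e^{2 y}
So the left-hand side equals
  - 4 A^{2} e^{2 y}
This must equal f(x, y) = - 36 e^{2 y} identically.
Matching coefficients of the independent functions:
  [e^{2 y}]:  - 4 A^{2} = -36
These equations allow (A) = (-3) or (3).
Impose the point condition(s):
  u(0, 0) = -3  ⟹  A = -3
Only A = -3 satisfies everything.
Hence u(x, y) = - 3 e^{y}.

Answer: u(x, y) = - 3 e^{y}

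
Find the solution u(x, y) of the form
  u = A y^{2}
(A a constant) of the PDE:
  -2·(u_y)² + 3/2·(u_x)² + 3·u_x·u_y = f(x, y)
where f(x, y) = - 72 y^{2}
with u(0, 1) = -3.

Substitute the ansatz u = A y^{2} into the left-hand side.
Derivatives of the ansatz:
  u_y = 2 A y
  u_x = 0
Term by term:
  -2·(u_y)² = - 8 A^{2} y^{2}
  3/2·(u_x)² = 0
  3·u_x·u_y = 0
So the left-hand side equals
  - 8 A^{2} y^{2}
This must equal f(x, y) = - 72 y^{2} identically.
Matching coefficients of the independent functions:
  [y^{2}]:  - 8 A^{2} = -72
These equations allow (A) = (-3) or (3).
Impose the point condition(s):
  u(0, 1) = -3  ⟹  A = -3
Only A = -3 satisfies everything.
Hence u(x, y) = - 3 y^{2}.

Answer: u(x, y) = - 3 y^{2}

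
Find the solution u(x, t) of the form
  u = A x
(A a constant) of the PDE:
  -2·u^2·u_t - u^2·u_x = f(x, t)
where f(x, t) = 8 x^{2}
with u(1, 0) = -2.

Substitute the ansatz u = A x into the left-hand side.
Derivatives of the ansatz:
  u_t = 0
  u_x = A
Term by term:
  -2·u^2·u_t = 0
  -u^2·u_x = - A^{3} x^{2}
So the left-hand side equals
  - A^{3} x^{2}
This must equal f(x, t) = 8 x^{2} identically.
Matching coefficients of the independent functions:
  [x^{2}]:  - A^{3} = 8
Solving: A = -2.
Check against the point condition:
  u(1, 0) = -2  ⟹  A = -2  ✓
Hence u(x, t) = - 2 x.

Answer: u(x, t) = - 2 x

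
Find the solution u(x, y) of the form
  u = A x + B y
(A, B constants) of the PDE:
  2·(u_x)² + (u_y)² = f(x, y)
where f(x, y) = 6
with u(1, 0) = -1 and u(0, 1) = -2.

Substitute the ansatz u = A x + B y into the left-hand side.
Derivatives of the ansatz:
  u_x = A
  u_y = B
Term by term:
  2·(u_x)² = 2 A^{2}
  (u_y)² = B^{2}
So the left-hand side equals
  2 A^{2} + B^{2}
This must equal f(x, y) = 6 identically.
Matching coefficients of the independent functions:
  [constant term]:  2 A^{2} + B^{2} = 6
These equations do not fix every constant; impose the point condition(s):
  u(1, 0) = -1  ⟹  A = -1
  u(0, 1) = -2  ⟹  B = -2
Solving the combined system: A = -1, B = -2.
Hence u(x, y) = - x - 2 y.

Answer: u(x, y) = - x - 2 y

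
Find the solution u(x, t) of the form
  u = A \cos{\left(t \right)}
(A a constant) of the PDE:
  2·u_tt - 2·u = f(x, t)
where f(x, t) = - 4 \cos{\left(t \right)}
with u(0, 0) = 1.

Answer: u(x, t) = \cos{\left(t \right)}

Derivation:
Substitute the ansatz u = A \cos{\left(t \right)} into the left-hand side.
Derivatives of the ansatz:
  u_tt = - A \cos{\left(t \right)}
Term by term:
  2·u_tt = - 2 A \cos{\left(t \right)}
  -2·u = - 2 A \cos{\left(t \right)}
So the left-hand side equals
  - 4 A \cos{\left(t \right)}
This must equal f(x, t) = - 4 \cos{\left(t \right)} identically.
Matching coefficients of the independent functions:
  [\cos{\left(t \right)}]:  - 4 A = -4
Solving: A = 1.
Check against the point condition:
  u(0, 0) = 1  ⟹  A = 1  ✓
Hence u(x, t) = \cos{\left(t \right)}.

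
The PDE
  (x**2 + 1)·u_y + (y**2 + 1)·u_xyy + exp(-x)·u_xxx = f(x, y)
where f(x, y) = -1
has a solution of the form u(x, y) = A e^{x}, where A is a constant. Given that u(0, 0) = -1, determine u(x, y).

Substitute the ansatz u = A e^{x} into the left-hand side.
Derivatives of the ansatz:
  u_y = 0
  u_xyy = 0
  u_xxx = A e^{x}
Term by term:
  (x**2 + 1)·u_y = 0
  (y**2 + 1)·u_xyy = 0
  exp(-x)·u_xxx = A
So the left-hand side equals
  A
This must equal f(x, y) = -1 identically.
Matching coefficients of the independent functions:
  [constant term]:  A = -1
Solving: A = -1.
Check against the point condition:
  u(0, 0) = -1  ⟹  A = -1  ✓
Hence u(x, y) = - e^{x}.

Answer: u(x, y) = - e^{x}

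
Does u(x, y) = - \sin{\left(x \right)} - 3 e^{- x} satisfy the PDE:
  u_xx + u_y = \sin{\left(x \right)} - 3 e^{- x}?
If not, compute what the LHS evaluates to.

Evaluate each term of the left-hand side for u = - \sin{\left(x \right)} - 3 e^{- x}.
Derivatives:
  u_xx = \sin{\left(x \right)} - 3 e^{- x}
  u_y = 0
Terms:
  u_xx = \sin{\left(x \right)} - 3 e^{- x}
  u_y = 0
Sum: LHS = \sin{\left(x \right)} - 3 e^{- x}
This is exactly the given right-hand side, so u is a solution.

Answer: Yes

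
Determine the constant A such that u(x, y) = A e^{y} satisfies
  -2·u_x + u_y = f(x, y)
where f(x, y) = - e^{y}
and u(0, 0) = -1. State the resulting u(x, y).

Substitute the ansatz u = A e^{y} into the left-hand side.
Derivatives of the ansatz:
  u_x = 0
  u_y = A e^{y}
Term by term:
  -2·u_x = 0
  u_y = A e^{y}
So the left-hand side equals
  A e^{y}
This must equal f(x, y) = - e^{y} identically.
Matching coefficients of the independent functions:
  [e^{y}]:  A = -1
Solving: A = -1.
Check against the point condition:
  u(0, 0) = -1  ⟹  A = -1  ✓
Hence u(x, y) = - e^{y}.

Answer: u(x, y) = - e^{y}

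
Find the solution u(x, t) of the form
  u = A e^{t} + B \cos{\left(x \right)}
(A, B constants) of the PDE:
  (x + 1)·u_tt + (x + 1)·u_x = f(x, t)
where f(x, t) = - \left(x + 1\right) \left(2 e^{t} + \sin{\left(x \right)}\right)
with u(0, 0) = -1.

Substitute the ansatz u = A e^{t} + B \cos{\left(x \right)} into the left-hand side.
Derivatives of the ansatz:
  u_tt = A e^{t}
  u_x = - B \sin{\left(x \right)}
Term by term:
  (x + 1)·u_tt = A x e^{t} + A e^{t}
  (x + 1)·u_x = - B x \sin{\left(x \right)} - B \sin{\left(x \right)}
So the left-hand side equals
  A x e^{t} + A e^{t} - B x \sin{\left(x \right)} - B \sin{\left(x \right)}
This must equal f(x, t) identically; expanded, f = - 2 x e^{t} - x \sin{\left(x \right)} - 2 e^{t} - \sin{\left(x \right)}.
Matching coefficients of the independent functions:
  [x e^{t}, e^{t}]:  A = -2
  [x \sin{\left(x \right)}, \sin{\left(x \right)}]:  - B = -1
Solving: A = -2, B = 1.
Check against the point condition:
  u(0, 0) = -1  ⟹  A + B = -1  ✓
Hence u(x, t) = - 2 e^{t} + \cos{\left(x \right)}.

Answer: u(x, t) = - 2 e^{t} + \cos{\left(x \right)}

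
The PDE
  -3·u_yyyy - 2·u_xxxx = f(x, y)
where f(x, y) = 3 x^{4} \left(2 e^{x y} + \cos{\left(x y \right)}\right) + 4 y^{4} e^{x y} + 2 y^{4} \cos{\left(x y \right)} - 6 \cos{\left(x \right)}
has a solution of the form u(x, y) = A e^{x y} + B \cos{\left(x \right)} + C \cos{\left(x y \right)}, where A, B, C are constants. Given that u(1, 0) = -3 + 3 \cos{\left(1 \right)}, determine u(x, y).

Substitute the ansatz u = A e^{x y} + B \cos{\left(x \right)} + C \cos{\left(x y \right)} into the left-hand side.
Derivatives of the ansatz:
  u_yyyy = A x^{4} e^{x y} + C x^{4} \cos{\left(x y \right)}
  u_xxxx = A y^{4} e^{x y} + B \cos{\left(x \right)} + C y^{4} \cos{\left(x y \right)}
Term by term:
  -3·u_yyyy = - 3 A x^{4} e^{x y} - 3 C x^{4} \cos{\left(x y \right)}
  -2·u_xxxx = - 2 A y^{4} e^{x y} - 2 B \cos{\left(x \right)} - 2 C y^{4} \cos{\left(x y \right)}
So the left-hand side equals
  - 3 A x^{4} e^{x y} - 2 A y^{4} e^{x y} - 2 B \cos{\left(x \right)} - 3 C x^{4} \cos{\left(x y \right)} - 2 C y^{4} \cos{\left(x y \right)}
This must equal f(x, y) identically; expanded, f = 6 x^{4} e^{x y} + 3 x^{4} \cos{\left(x y \right)} + 4 y^{4} e^{x y} + 2 y^{4} \cos{\left(x y \right)} - 6 \cos{\left(x \right)}.
Matching coefficients of the independent functions:
  [x^{4} e^{x y}]:  - 3 A = 6
  [x^{4} \cos{\left(x y \right)}]:  - 3 C = 3
  [y^{4} e^{x y}]:  - 2 A = 4
  [y^{4} \cos{\left(x y \right)}]:  - 2 C = 2
  [\cos{\left(x \right)}]:  - 2 B = -6
Solving: A = -2, B = 3, C = -1.
Check against the point condition:
  u(1, 0) = -3 + 3 \cos{\left(1 \right)}  ⟹  A + B \cos{\left(1 \right)} + C = -3 + 3 \cos{\left(1 \right)}  ✓
Hence u(x, y) = - 2 e^{x y} + 3 \cos{\left(x \right)} - \cos{\left(x y \right)}.

Answer: u(x, y) = - 2 e^{x y} + 3 \cos{\left(x \right)} - \cos{\left(x y \right)}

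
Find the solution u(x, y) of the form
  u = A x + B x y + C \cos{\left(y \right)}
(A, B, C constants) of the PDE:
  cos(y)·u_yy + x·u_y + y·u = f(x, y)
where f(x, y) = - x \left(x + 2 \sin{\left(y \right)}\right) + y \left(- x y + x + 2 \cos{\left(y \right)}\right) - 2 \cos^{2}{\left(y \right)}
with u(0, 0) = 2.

Substitute the ansatz u = A x + B x y + C \cos{\left(y \right)} into the left-hand side.
Derivatives of the ansatz:
  u_yy = - C \cos{\left(y \right)}
  u_y = B x - C \sin{\left(y \right)}
Term by term:
  cos(y)·u_yy = - C \cos^{2}{\left(y \right)}
  x·u_y = B x^{2} - C x \sin{\left(y \right)}
  y·u = A x y + B x y^{2} + C y \cos{\left(y \right)}
So the left-hand side equals
  A x y + B x^{2} + B x y^{2} - C x \sin{\left(y \right)} + C y \cos{\left(y \right)} - C \cos^{2}{\left(y \right)}
This must equal f(x, y) identically; expanded, f = - x^{2} - x y^{2} + x y - 2 x \sin{\left(y \right)} + 2 y \cos{\left(y \right)} - 2 \cos^{2}{\left(y \right)}.
Matching coefficients of the independent functions:
  [x^{2}, x y^{2}]:  B = -1
  [x y]:  A = 1
  [x \sin{\left(y \right)}, \cos^{2}{\left(y \right)}]:  - C = -2
  [y \cos{\left(y \right)}]:  C = 2
Solving: A = 1, B = -1, C = 2.
Check against the point condition:
  u(0, 0) = 2  ⟹  C = 2  ✓
Hence u(x, y) = - x y + x + 2 \cos{\left(y \right)}.

Answer: u(x, y) = - x y + x + 2 \cos{\left(y \right)}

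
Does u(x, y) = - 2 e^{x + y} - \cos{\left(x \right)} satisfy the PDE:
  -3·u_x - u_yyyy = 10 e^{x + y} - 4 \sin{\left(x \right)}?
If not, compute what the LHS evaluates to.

Answer: No, the LHS evaluates to 8 e^{x + y} - 3 \sin{\left(x \right)}

Derivation:
Evaluate each term of the left-hand side for u = - 2 e^{x + y} - \cos{\left(x \right)}.
Derivatives:
  u_x = - 2 e^{x} e^{y} + \sin{\left(x \right)}
  u_yyyy = - 2 e^{x} e^{y}
Terms:
  -3·u_x = 6 e^{x + y} - 3 \sin{\left(x \right)}
  -u_yyyy = 2 e^{x + y}
Sum: LHS = 8 e^{x + y} - 3 \sin{\left(x \right)}
Given right-hand side: 10 e^{x + y} - 4 \sin{\left(x \right)}. Difference LHS − RHS = - 2 e^{x + y} + \sin{\left(x \right)} ≠ 0, so u is not a solution.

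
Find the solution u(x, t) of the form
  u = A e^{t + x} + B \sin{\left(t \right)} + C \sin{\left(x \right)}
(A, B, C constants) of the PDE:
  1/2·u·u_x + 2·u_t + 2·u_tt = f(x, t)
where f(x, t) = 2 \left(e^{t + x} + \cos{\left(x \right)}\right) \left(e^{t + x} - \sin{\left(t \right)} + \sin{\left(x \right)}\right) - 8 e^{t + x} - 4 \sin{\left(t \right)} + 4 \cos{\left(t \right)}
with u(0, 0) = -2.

Substitute the ansatz u = A e^{t + x} + B \sin{\left(t \right)} + C \sin{\left(x \right)} into the left-hand side.
Derivatives of the ansatz:
  u_x = A e^{t} e^{x} + C \cos{\left(x \right)}
  u_t = A e^{t} e^{x} + B \cos{\left(t \right)}
  u_tt = A e^{t} e^{x} - B \sin{\left(t \right)}
Term by term:
  1/2·u·u_x = \frac{A^{2} e^{2 t} e^{2 x}}{2} + \frac{A B e^{t} e^{x} \sin{\left(t \right)}}{2} + \frac{A C e^{t} e^{x} \sin{\left(x \right)}}{2} + \frac{A C e^{t} e^{x} \cos{\left(x \right)}}{2} + \frac{B C \sin{\left(t \right)} \cos{\left(x \right)}}{2} + \frac{C^{2} \sin{\left(x \right)} \cos{\left(x \right)}}{2}
  2·u_t = 2 A e^{t} e^{x} + 2 B \cos{\left(t \right)}
  2·u_tt = 2 A e^{t} e^{x} - 2 B \sin{\left(t \right)}
So the left-hand side equals
  \frac{A^{2} e^{2 t} e^{2 x}}{2} + \frac{A B e^{t} e^{x} \sin{\left(t \right)}}{2} + \frac{A C e^{t} e^{x} \sin{\left(x \right)}}{2} + \frac{A C e^{t} e^{x} \cos{\left(x \right)}}{2} + 4 A e^{t} e^{x} + \frac{B C \sin{\left(t \right)} \cos{\left(x \right)}}{2} - 2 B \sin{\left(t \right)} + 2 B \cos{\left(t \right)} + \frac{C^{2} \sin{\left(x \right)} \cos{\left(x \right)}}{2}
This must equal f(x, t) identically; expanded, f = 2 e^{2 t} e^{2 x} - 2 e^{t} e^{x} \sin{\left(t \right)} + 2 e^{t} e^{x} \sin{\left(x \right)} + 2 e^{t} e^{x} \cos{\left(x \right)} - 8 e^{t} e^{x} - 2 \sin{\left(t \right)} \cos{\left(x \right)} - 4 \sin{\left(t \right)} + 2 \sin{\left(x \right)} \cos{\left(x \right)} + 4 \cos{\left(t \right)}.
Matching coefficients of the independent functions:
  [e^{t} e^{x}]:  4 A = -8
  [e^{2 t} e^{2 x}]:  \frac{A^{2}}{2} = 2
  [\sin{\left(t \right)} \cos{\left(x \right)}]:  \frac{B C}{2} = -2
  [\sin{\left(x \right)} \cos{\left(x \right)}]:  \frac{C^{2}}{2} = 2
  [e^{t} e^{x} \sin{\left(t \right)}]:  \frac{A B}{2} = -2
  [e^{t} e^{x} \sin{\left(x \right)}, e^{t} e^{x} \cos{\left(x \right)}]:  \frac{A C}{2} = 2
  [\sin{\left(t \right)}]:  - 2 B = -4
  [\cos{\left(t \right)}]:  2 B = 4
Solving: A = -2, B = 2, C = -2.
Check against the point condition:
  u(0, 0) = -2  ⟹  A = -2  ✓
Hence u(x, t) = - 2 e^{t + x} + 2 \sin{\left(t \right)} - 2 \sin{\left(x \right)}.

Answer: u(x, t) = - 2 e^{t + x} + 2 \sin{\left(t \right)} - 2 \sin{\left(x \right)}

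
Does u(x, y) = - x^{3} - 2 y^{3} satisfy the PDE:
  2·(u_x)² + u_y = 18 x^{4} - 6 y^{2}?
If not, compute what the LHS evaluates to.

Answer: Yes

Derivation:
Evaluate each term of the left-hand side for u = - x^{3} - 2 y^{3}.
Derivatives:
  u_x = - 3 x^{2}
  u_y = - 6 y^{2}
Terms:
  2·(u_x)² = 18 x^{4}
  u_y = - 6 y^{2}
Sum: LHS = 18 x^{4} - 6 y^{2}
This is exactly the given right-hand side, so u is a solution.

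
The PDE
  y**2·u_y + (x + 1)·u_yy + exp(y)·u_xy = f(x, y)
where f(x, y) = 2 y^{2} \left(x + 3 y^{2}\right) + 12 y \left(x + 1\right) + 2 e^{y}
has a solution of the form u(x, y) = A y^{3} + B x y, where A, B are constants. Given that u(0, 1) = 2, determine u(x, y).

Substitute the ansatz u = A y^{3} + B x y into the left-hand side.
Derivatives of the ansatz:
  u_y = 3 A y^{2} + B x
  u_yy = 6 A y
  u_xy = B
Term by term:
  y**2·u_y = 3 A y^{4} + B x y^{2}
  (x + 1)·u_yy = 6 A x y + 6 A y
  exp(y)·u_xy = B e^{y}
So the left-hand side equals
  6 A x y + 3 A y^{4} + 6 A y + B x y^{2} + B e^{y}
This must equal f(x, y) identically; expanded, f = 2 x y^{2} + 12 x y + 6 y^{4} + 12 y + 2 e^{y}.
Matching coefficients of the independent functions:
  [y, x y]:  6 A = 12
  [y^{4}]:  3 A = 6
  [x y^{2}, e^{y}]:  B = 2
Solving: A = 2, B = 2.
Check against the point condition:
  u(0, 1) = 2  ⟹  A = 2  ✓
Hence u(x, y) = 2 x y + 2 y^{3}.

Answer: u(x, y) = 2 x y + 2 y^{3}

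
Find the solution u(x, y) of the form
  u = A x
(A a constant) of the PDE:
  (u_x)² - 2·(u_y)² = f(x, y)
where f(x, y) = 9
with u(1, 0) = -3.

Answer: u(x, y) = - 3 x

Derivation:
Substitute the ansatz u = A x into the left-hand side.
Derivatives of the ansatz:
  u_x = A
  u_y = 0
Term by term:
  (u_x)² = A^{2}
  -2·(u_y)² = 0
So the left-hand side equals
  A^{2}
This must equal f(x, y) = 9 identically.
Matching coefficients of the independent functions:
  [constant term]:  A^{2} = 9
These equations allow (A) = (-3) or (3).
Impose the point condition(s):
  u(1, 0) = -3  ⟹  A = -3
Only A = -3 satisfies everything.
Hence u(x, y) = - 3 x.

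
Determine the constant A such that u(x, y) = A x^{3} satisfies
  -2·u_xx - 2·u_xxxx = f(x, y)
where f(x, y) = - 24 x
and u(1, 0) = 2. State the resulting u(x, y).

Answer: u(x, y) = 2 x^{3}

Derivation:
Substitute the ansatz u = A x^{3} into the left-hand side.
Derivatives of the ansatz:
  u_xx = 6 A x
  u_xxxx = 0
Term by term:
  -2·u_xx = - 12 A x
  -2·u_xxxx = 0
So the left-hand side equals
  - 12 A x
This must equal f(x, y) = - 24 x identically.
Matching coefficients of the independent functions:
  [x]:  - 12 A = -24
Solving: A = 2.
Check against the point condition:
  u(1, 0) = 2  ⟹  A = 2  ✓
Hence u(x, y) = 2 x^{3}.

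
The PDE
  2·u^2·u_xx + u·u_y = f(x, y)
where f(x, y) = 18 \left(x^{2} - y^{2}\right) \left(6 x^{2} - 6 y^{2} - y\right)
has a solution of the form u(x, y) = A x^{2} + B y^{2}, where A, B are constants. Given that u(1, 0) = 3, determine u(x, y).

Answer: u(x, y) = 3 x^{2} - 3 y^{2}

Derivation:
Substitute the ansatz u = A x^{2} + B y^{2} into the left-hand side.
Derivatives of the ansatz:
  u_xx = 2 A
  u_y = 2 B y
Term by term:
  2·u^2·u_xx = 4 A^{3} x^{4} + 8 A^{2} B x^{2} y^{2} + 4 A B^{2} y^{4}
  u·u_y = 2 A B x^{2} y + 2 B^{2} y^{3}
So the left-hand side equals
  4 A^{3} x^{4} + 8 A^{2} B x^{2} y^{2} + 4 A B^{2} y^{4} + 2 A B x^{2} y + 2 B^{2} y^{3}
This must equal f(x, y) identically; expanded, f = 108 x^{4} - 216 x^{2} y^{2} - 18 x^{2} y + 108 y^{4} + 18 y^{3}.
Matching coefficients of the independent functions:
  [x^{4}]:  4 A^{3} = 108
  [y^{3}]:  2 B^{2} = 18
  [y^{4}]:  4 A B^{2} = 108
  [x^{2} y]:  2 A B = -18
  [x^{2} y^{2}]:  8 A^{2} B = -216
Solving: A = 3, B = -3.
Check against the point condition:
  u(1, 0) = 3  ⟹  A = 3  ✓
Hence u(x, y) = 3 x^{2} - 3 y^{2}.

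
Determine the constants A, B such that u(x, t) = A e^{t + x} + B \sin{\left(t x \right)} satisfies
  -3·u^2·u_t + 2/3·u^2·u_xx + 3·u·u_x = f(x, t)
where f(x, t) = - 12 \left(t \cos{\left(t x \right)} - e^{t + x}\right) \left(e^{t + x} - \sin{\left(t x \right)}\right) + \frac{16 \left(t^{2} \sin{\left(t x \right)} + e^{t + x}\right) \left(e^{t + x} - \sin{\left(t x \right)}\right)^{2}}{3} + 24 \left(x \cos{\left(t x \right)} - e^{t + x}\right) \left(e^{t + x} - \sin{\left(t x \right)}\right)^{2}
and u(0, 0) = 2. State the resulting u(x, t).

Substitute the ansatz u = A e^{t + x} + B \sin{\left(t x \right)} into the left-hand side.
Derivatives of the ansatz:
  u_t = A e^{t} e^{x} + B x \cos{\left(t x \right)}
  u_xx = A e^{t} e^{x} - B t^{2} \sin{\left(t x \right)}
  u_x = A e^{t} e^{x} + B t \cos{\left(t x \right)}
Term by term:
  -3·u^2·u_t = - 3 A^{3} e^{3 t} e^{3 x} - 3 A^{2} B x e^{2 t} e^{2 x} \cos{\left(t x \right)} - 6 A^{2} B e^{2 t} e^{2 x} \sin{\left(t x \right)} - 6 A B^{2} x e^{t} e^{x} \sin{\left(t x \right)} \cos{\left(t x \right)} - 3 A B^{2} e^{t} e^{x} \sin^{2}{\left(t x \right)} - 3 B^{3} x \sin^{2}{\left(t x \right)} \cos{\left(t x \right)}
  2/3·u^2·u_xx = \frac{2 A^{3} e^{3 t} e^{3 x}}{3} - \frac{2 A^{2} B t^{2} e^{2 t} e^{2 x} \sin{\left(t x \right)}}{3} + \frac{4 A^{2} B e^{2 t} e^{2 x} \sin{\left(t x \right)}}{3} - \frac{4 A B^{2} t^{2} e^{t} e^{x} \sin^{2}{\left(t x \right)}}{3} + \frac{2 A B^{2} e^{t} e^{x} \sin^{2}{\left(t x \right)}}{3} - \frac{2 B^{3} t^{2} \sin^{3}{\left(t x \right)}}{3}
  3·u·u_x = 3 A^{2} e^{2 t} e^{2 x} + 3 A B t e^{t} e^{x} \cos{\left(t x \right)} + 3 A B e^{t} e^{x} \sin{\left(t x \right)} + 3 B^{2} t \sin{\left(t x \right)} \cos{\left(t x \right)}
So the left-hand side equals
  - \frac{7 A^{3} e^{3 t} e^{3 x}}{3} - \frac{2 A^{2} B t^{2} e^{2 t} e^{2 x} \sin{\left(t x \right)}}{3} - 3 A^{2} B x e^{2 t} e^{2 x} \cos{\left(t x \right)} - \frac{14 A^{2} B e^{2 t} e^{2 x} \sin{\left(t x \right)}}{3} + 3 A^{2} e^{2 t} e^{2 x} - \frac{4 A B^{2} t^{2} e^{t} e^{x} \sin^{2}{\left(t x \right)}}{3} - 6 A B^{2} x e^{t} e^{x} \sin{\left(t x \right)} \cos{\left(t x \right)} - \frac{7 A B^{2} e^{t} e^{x} \sin^{2}{\left(t x \right)}}{3} + 3 A B t e^{t} e^{x} \cos{\left(t x \right)} + 3 A B e^{t} e^{x} \sin{\left(t x \right)} - \frac{2 B^{3} t^{2} \sin^{3}{\left(t x \right)}}{3} - 3 B^{3} x \sin^{2}{\left(t x \right)} \cos{\left(t x \right)} + 3 B^{2} t \sin{\left(t x \right)} \cos{\left(t x \right)}
This must equal f(x, t) identically; expanded, f = \frac{16 t^{2} e^{2 t} e^{2 x} \sin{\left(t x \right)}}{3} - \frac{32 t^{2} e^{t} e^{x} \sin^{2}{\left(t x \right)}}{3} + \frac{16 t^{2} \sin^{3}{\left(t x \right)}}{3} - 12 t e^{t} e^{x} \cos{\left(t x \right)} + 12 t \sin{\left(t x \right)} \cos{\left(t x \right)} + 24 x e^{2 t} e^{2 x} \cos{\left(t x \right)} - 48 x e^{t} e^{x} \sin{\left(t x \right)} \cos{\left(t x \right)} + 24 x \sin^{2}{\left(t x \right)} \cos{\left(t x \right)} - \frac{56 e^{3 t} e^{3 x}}{3} + \frac{112 e^{2 t} e^{2 x} \sin{\left(t x \right)}}{3} + 12 e^{2 t} e^{2 x} - \frac{56 e^{t} e^{x} \sin^{2}{\left(t x \right)}}{3} - 12 e^{t} e^{x} \sin{\left(t x \right)}.
Matching coefficients of the independent functions:
  [t^{2} \sin^{3}{\left(t x \right)}]:  - \frac{2 B^{3}}{3} = \frac{16}{3}
  [e^{2 t} e^{2 x}]:  3 A^{2} = 12
  [e^{3 t} e^{3 x}]:  - \frac{7 A^{3}}{3} = - \frac{56}{3}
  [t \sin{\left(t x \right)} \cos{\left(t x \right)}]:  3 B^{2} = 12
  [x \sin^{2}{\left(t x \right)} \cos{\left(t x \right)}]:  - 3 B^{3} = 24
  [e^{t} e^{x} \sin{\left(t x \right)}, t e^{t} e^{x} \cos{\left(t x \right)}]:  3 A B = -12
  [e^{t} e^{x} \sin^{2}{\left(t x \right)}]:  - \frac{7 A B^{2}}{3} = - \frac{56}{3}
  [e^{2 t} e^{2 x} \sin{\left(t x \right)}]:  - \frac{14 A^{2} B}{3} = \frac{112}{3}
  [t^{2} e^{t} e^{x} \sin^{2}{\left(t x \right)}]:  - \frac{4 A B^{2}}{3} = - \frac{32}{3}
  [t^{2} e^{2 t} e^{2 x} \sin{\left(t x \right)}]:  - \frac{2 A^{2} B}{3} = \frac{16}{3}
  [x e^{2 t} e^{2 x} \cos{\left(t x \right)}]:  - 3 A^{2} B = 24
  [x e^{t} e^{x} \sin{\left(t x \right)} \cos{\left(t x \right)}]:  - 6 A B^{2} = -48
Solving: A = 2, B = -2.
Check against the point condition:
  u(0, 0) = 2  ⟹  A = 2  ✓
Hence u(x, t) = 2 e^{t + x} - 2 \sin{\left(t x \right)}.

Answer: u(x, t) = 2 e^{t + x} - 2 \sin{\left(t x \right)}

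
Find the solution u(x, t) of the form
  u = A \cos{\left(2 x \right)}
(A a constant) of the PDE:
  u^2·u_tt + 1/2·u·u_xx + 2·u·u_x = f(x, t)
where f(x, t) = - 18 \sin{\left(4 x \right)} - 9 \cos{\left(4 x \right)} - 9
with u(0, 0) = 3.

Answer: u(x, t) = 3 \cos{\left(2 x \right)}

Derivation:
Substitute the ansatz u = A \cos{\left(2 x \right)} into the left-hand side.
Derivatives of the ansatz:
  u_tt = 0
  u_xx = - 4 A \cos{\left(2 x \right)}
  u_x = - 2 A \sin{\left(2 x \right)}
Term by term:
  u^2·u_tt = 0
  1/2·u·u_xx = - 2 A^{2} \cos^{2}{\left(2 x \right)}
  2·u·u_x = - 4 A^{2} \sin{\left(2 x \right)} \cos{\left(2 x \right)}
So the left-hand side equals
  - 4 A^{2} \sin{\left(2 x \right)} \cos{\left(2 x \right)} - 2 A^{2} \cos^{2}{\left(2 x \right)}
This must equal f(x, t) identically; expanded, f = - 36 \sin{\left(2 x \right)} \cos{\left(2 x \right)} - 18 \cos^{2}{\left(2 x \right)}.
Matching coefficients of the independent functions:
  [\sin{\left(2 x \right)} \cos{\left(2 x \right)}]:  - 4 A^{2} = -36
  [\cos^{2}{\left(2 x \right)}]:  - 2 A^{2} = -18
These equations allow (A) = (-3) or (3).
Impose the point condition(s):
  u(0, 0) = 3  ⟹  A = 3
Only A = 3 satisfies everything.
Hence u(x, t) = 3 \cos{\left(2 x \right)}.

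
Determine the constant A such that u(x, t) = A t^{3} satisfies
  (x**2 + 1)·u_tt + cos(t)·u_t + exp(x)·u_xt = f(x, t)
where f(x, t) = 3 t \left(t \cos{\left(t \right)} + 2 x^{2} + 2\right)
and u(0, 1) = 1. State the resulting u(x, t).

Substitute the ansatz u = A t^{3} into the left-hand side.
Derivatives of the ansatz:
  u_tt = 6 A t
  u_t = 3 A t^{2}
  u_xt = 0
Term by term:
  (x**2 + 1)·u_tt = 6 A t x^{2} + 6 A t
  cos(t)·u_t = 3 A t^{2} \cos{\left(t \right)}
  exp(x)·u_xt = 0
So the left-hand side equals
  3 A t^{2} \cos{\left(t \right)} + 6 A t x^{2} + 6 A t
This must equal f(x, t) identically; expanded, f = 3 t^{2} \cos{\left(t \right)} + 6 t x^{2} + 6 t.
Matching coefficients of the independent functions:
  [t, t x^{2}]:  6 A = 6
  [t^{2} \cos{\left(t \right)}]:  3 A = 3
Solving: A = 1.
Check against the point condition:
  u(0, 1) = 1  ⟹  A = 1  ✓
Hence u(x, t) = t^{3}.

Answer: u(x, t) = t^{3}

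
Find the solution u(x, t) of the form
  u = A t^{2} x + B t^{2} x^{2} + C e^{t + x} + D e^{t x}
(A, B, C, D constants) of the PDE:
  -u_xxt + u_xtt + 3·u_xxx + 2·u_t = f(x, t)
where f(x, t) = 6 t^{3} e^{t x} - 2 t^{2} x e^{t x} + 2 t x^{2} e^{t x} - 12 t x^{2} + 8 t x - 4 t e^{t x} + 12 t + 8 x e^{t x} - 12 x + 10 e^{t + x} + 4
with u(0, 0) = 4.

Substitute the ansatz u = A t^{2} x + B t^{2} x^{2} + C e^{t + x} + D e^{t x} into the left-hand side.
Derivatives of the ansatz:
  u_xxt = 4 B t + C e^{t} e^{x} + D t^{2} x e^{t x} + 2 D t e^{t x}
  u_xtt = 2 A + 4 B x + C e^{t} e^{x} + D t x^{2} e^{t x} + 2 D x e^{t x}
  u_xxx = C e^{t} e^{x} + D t^{3} e^{t x}
  u_t = 2 A t x + 2 B t x^{2} + C e^{t} e^{x} + D x e^{t x}
Term by term:
  -u_xxt = - 4 B t - C e^{t} e^{x} - D t^{2} x e^{t x} - 2 D t e^{t x}
  u_xtt = 2 A + 4 B x + C e^{t} e^{x} + D t x^{2} e^{t x} + 2 D x e^{t x}
  3·u_xxx = 3 C e^{t} e^{x} + 3 D t^{3} e^{t x}
  2·u_t = 4 A t x + 4 B t x^{2} + 2 C e^{t} e^{x} + 2 D x e^{t x}
So the left-hand side equals
  4 A t x + 2 A + 4 B t x^{2} - 4 B t + 4 B x + 5 C e^{t} e^{x} + 3 D t^{3} e^{t x} - D t^{2} x e^{t x} + D t x^{2} e^{t x} - 2 D t e^{t x} + 4 D x e^{t x}
This must equal f(x, t) identically; expanded, f = 6 t^{3} e^{t x} - 2 t^{2} x e^{t x} + 2 t x^{2} e^{t x} - 12 t x^{2} + 8 t x - 4 t e^{t x} + 12 t + 8 x e^{t x} - 12 x + 10 e^{t} e^{x} + 4.
Matching coefficients of the independent functions:
  [constant term]:  2 A = 4
  [t]:  - 4 B = 12
  [x, t x^{2}]:  4 B = -12
  [t x]:  4 A = 8
  [t e^{t x}]:  - 2 D = -4
  [t^{3} e^{t x}]:  3 D = 6
  [x e^{t x}]:  4 D = 8
  [e^{t} e^{x}]:  5 C = 10
  [t x^{2} e^{t x}]:  D = 2
  [t^{2} x e^{t x}]:  - D = -2
Solving: A = 2, B = -3, C = 2, D = 2.
Check against the point condition:
  u(0, 0) = 4  ⟹  C + D = 4  ✓
Hence u(x, t) = - 3 t^{2} x^{2} + 2 t^{2} x + 2 e^{t x} + 2 e^{t + x}.

Answer: u(x, t) = - 3 t^{2} x^{2} + 2 t^{2} x + 2 e^{t x} + 2 e^{t + x}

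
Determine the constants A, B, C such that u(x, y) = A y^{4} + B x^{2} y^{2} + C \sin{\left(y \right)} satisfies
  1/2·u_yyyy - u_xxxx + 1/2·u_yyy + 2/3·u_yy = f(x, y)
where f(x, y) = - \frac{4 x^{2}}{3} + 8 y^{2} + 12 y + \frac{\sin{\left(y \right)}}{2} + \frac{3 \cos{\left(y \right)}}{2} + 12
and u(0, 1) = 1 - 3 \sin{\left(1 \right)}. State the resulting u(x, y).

Substitute the ansatz u = A y^{4} + B x^{2} y^{2} + C \sin{\left(y \right)} into the left-hand side.
Derivatives of the ansatz:
  u_yyyy = 24 A + C \sin{\left(y \right)}
  u_xxxx = 0
  u_yyy = 24 A y - C \cos{\left(y \right)}
  u_yy = 12 A y^{2} + 2 B x^{2} - C \sin{\left(y \right)}
Term by term:
  1/2·u_yyyy = 12 A + \frac{C \sin{\left(y \right)}}{2}
  -u_xxxx = 0
  1/2·u_yyy = 12 A y - \frac{C \cos{\left(y \right)}}{2}
  2/3·u_yy = 8 A y^{2} + \frac{4 B x^{2}}{3} - \frac{2 C \sin{\left(y \right)}}{3}
So the left-hand side equals
  8 A y^{2} + 12 A y + 12 A + \frac{4 B x^{2}}{3} - \frac{C \sin{\left(y \right)}}{6} - \frac{C \cos{\left(y \right)}}{2}
This must equal f(x, y) = - \frac{4 x^{2}}{3} + 8 y^{2} + 12 y + \frac{\sin{\left(y \right)}}{2} + \frac{3 \cos{\left(y \right)}}{2} + 12 identically.
Matching coefficients of the independent functions:
  [constant term, y]:  12 A = 12
  [x^{2}]:  \frac{4 B}{3} = - \frac{4}{3}
  [y^{2}]:  8 A = 8
  [\sin{\left(y \right)}]:  - \frac{C}{6} = \frac{1}{2}
  [\cos{\left(y \right)}]:  - \frac{C}{2} = \frac{3}{2}
Solving: A = 1, B = -1, C = -3.
Check against the point condition:
  u(0, 1) = 1 - 3 \sin{\left(1 \right)}  ⟹  A + C \sin{\left(1 \right)} = 1 - 3 \sin{\left(1 \right)}  ✓
Hence u(x, y) = - x^{2} y^{2} + y^{4} - 3 \sin{\left(y \right)}.

Answer: u(x, y) = - x^{2} y^{2} + y^{4} - 3 \sin{\left(y \right)}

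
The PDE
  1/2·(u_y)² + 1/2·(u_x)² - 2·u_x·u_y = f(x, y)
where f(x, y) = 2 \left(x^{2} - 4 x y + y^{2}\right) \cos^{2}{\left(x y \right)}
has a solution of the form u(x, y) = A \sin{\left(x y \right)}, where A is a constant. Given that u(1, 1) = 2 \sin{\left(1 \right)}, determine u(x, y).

Substitute the ansatz u = A \sin{\left(x y \right)} into the left-hand side.
Derivatives of the ansatz:
  u_y = A x \cos{\left(x y \right)}
  u_x = A y \cos{\left(x y \right)}
Term by term:
  1/2·(u_y)² = \frac{A^{2} x^{2} \cos^{2}{\left(x y \right)}}{2}
  1/2·(u_x)² = \frac{A^{2} y^{2} \cos^{2}{\left(x y \right)}}{2}
  -2·u_x·u_y = - 2 A^{2} x y \cos^{2}{\left(x y \right)}
So the left-hand side equals
  \frac{A^{2} x^{2} \cos^{2}{\left(x y \right)}}{2} - 2 A^{2} x y \cos^{2}{\left(x y \right)} + \frac{A^{2} y^{2} \cos^{2}{\left(x y \right)}}{2}
This must equal f(x, y) identically; expanded, f = 2 x^{2} \cos^{2}{\left(x y \right)} - 8 x y \cos^{2}{\left(x y \right)} + 2 y^{2} \cos^{2}{\left(x y \right)}.
Matching coefficients of the independent functions:
  [x^{2} \cos^{2}{\left(x y \right)}, y^{2} \cos^{2}{\left(x y \right)}]:  \frac{A^{2}}{2} = 2
  [x y \cos^{2}{\left(x y \right)}]:  - 2 A^{2} = -8
These equations allow (A) = (-2) or (2).
Impose the point condition(s):
  u(1, 1) = 2 \sin{\left(1 \right)}  ⟹  A \sin{\left(1 \right)} = 2 \sin{\left(1 \right)}
Only A = 2 satisfies everything.
Hence u(x, y) = 2 \sin{\left(x y \right)}.

Answer: u(x, y) = 2 \sin{\left(x y \right)}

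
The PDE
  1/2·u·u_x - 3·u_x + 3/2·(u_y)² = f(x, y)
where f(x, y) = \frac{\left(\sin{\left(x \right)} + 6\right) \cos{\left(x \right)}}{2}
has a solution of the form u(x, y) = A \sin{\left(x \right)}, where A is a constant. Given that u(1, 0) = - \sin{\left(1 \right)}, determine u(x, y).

Substitute the ansatz u = A \sin{\left(x \right)} into the left-hand side.
Derivatives of the ansatz:
  u_x = A \cos{\left(x \right)}
  u_y = 0
Term by term:
  1/2·u·u_x = \frac{A^{2} \sin{\left(x \right)} \cos{\left(x \right)}}{2}
  -3·u_x = - 3 A \cos{\left(x \right)}
  3/2·(u_y)² = 0
So the left-hand side equals
  \frac{A^{2} \sin{\left(x \right)} \cos{\left(x \right)}}{2} - 3 A \cos{\left(x \right)}
This must equal f(x, y) identically; expanded, f = \frac{\sin{\left(x \right)} \cos{\left(x \right)}}{2} + 3 \cos{\left(x \right)}.
Matching coefficients of the independent functions:
  [\sin{\left(x \right)} \cos{\left(x \right)}]:  \frac{A^{2}}{2} = \frac{1}{2}
  [\cos{\left(x \right)}]:  - 3 A = 3
Solving: A = -1.
Check against the point condition:
  u(1, 0) = - \sin{\left(1 \right)}  ⟹  A \sin{\left(1 \right)} = - \sin{\left(1 \right)}  ✓
Hence u(x, y) = - \sin{\left(x \right)}.

Answer: u(x, y) = - \sin{\left(x \right)}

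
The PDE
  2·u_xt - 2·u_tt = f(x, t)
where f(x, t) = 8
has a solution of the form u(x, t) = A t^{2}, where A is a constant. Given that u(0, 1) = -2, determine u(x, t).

Substitute the ansatz u = A t^{2} into the left-hand side.
Derivatives of the ansatz:
  u_xt = 0
  u_tt = 2 A
Term by term:
  2·u_xt = 0
  -2·u_tt = - 4 A
So the left-hand side equals
  - 4 A
This must equal f(x, t) = 8 identically.
Matching coefficients of the independent functions:
  [constant term]:  - 4 A = 8
Solving: A = -2.
Check against the point condition:
  u(0, 1) = -2  ⟹  A = -2  ✓
Hence u(x, t) = - 2 t^{2}.

Answer: u(x, t) = - 2 t^{2}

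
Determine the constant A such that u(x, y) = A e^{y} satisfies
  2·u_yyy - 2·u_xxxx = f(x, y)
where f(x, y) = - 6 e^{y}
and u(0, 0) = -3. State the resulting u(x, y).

Substitute the ansatz u = A e^{y} into the left-hand side.
Derivatives of the ansatz:
  u_yyy = A e^{y}
  u_xxxx = 0
Term by term:
  2·u_yyy = 2 A e^{y}
  -2·u_xxxx = 0
So the left-hand side equals
  2 A e^{y}
This must equal f(x, y) = - 6 e^{y} identically.
Matching coefficients of the independent functions:
  [e^{y}]:  2 A = -6
Solving: A = -3.
Check against the point condition:
  u(0, 0) = -3  ⟹  A = -3  ✓
Hence u(x, y) = - 3 e^{y}.

Answer: u(x, y) = - 3 e^{y}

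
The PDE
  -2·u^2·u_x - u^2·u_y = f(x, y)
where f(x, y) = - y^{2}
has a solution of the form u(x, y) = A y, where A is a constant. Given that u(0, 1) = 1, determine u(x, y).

Substitute the ansatz u = A y into the left-hand side.
Derivatives of the ansatz:
  u_x = 0
  u_y = A
Term by term:
  -2·u^2·u_x = 0
  -u^2·u_y = - A^{3} y^{2}
So the left-hand side equals
  - A^{3} y^{2}
This must equal f(x, y) = - y^{2} identically.
Matching coefficients of the independent functions:
  [y^{2}]:  - A^{3} = -1
Solving: A = 1.
Check against the point condition:
  u(0, 1) = 1  ⟹  A = 1  ✓
Hence u(x, y) = y.

Answer: u(x, y) = y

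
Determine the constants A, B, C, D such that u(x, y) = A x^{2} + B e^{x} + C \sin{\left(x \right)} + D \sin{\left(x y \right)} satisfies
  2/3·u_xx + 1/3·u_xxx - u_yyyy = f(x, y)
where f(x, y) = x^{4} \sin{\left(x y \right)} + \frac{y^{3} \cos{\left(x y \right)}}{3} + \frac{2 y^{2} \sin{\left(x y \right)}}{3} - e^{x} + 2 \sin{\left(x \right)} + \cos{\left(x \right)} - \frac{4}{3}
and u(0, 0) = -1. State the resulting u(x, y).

Substitute the ansatz u = A x^{2} + B e^{x} + C \sin{\left(x \right)} + D \sin{\left(x y \right)} into the left-hand side.
Derivatives of the ansatz:
  u_xx = 2 A + B e^{x} - C \sin{\left(x \right)} - D y^{2} \sin{\left(x y \right)}
  u_xxx = B e^{x} - C \cos{\left(x \right)} - D y^{3} \cos{\left(x y \right)}
  u_yyyy = D x^{4} \sin{\left(x y \right)}
Term by term:
  2/3·u_xx = \frac{4 A}{3} + \frac{2 B e^{x}}{3} - \frac{2 C \sin{\left(x \right)}}{3} - \frac{2 D y^{2} \sin{\left(x y \right)}}{3}
  1/3·u_xxx = \frac{B e^{x}}{3} - \frac{C \cos{\left(x \right)}}{3} - \frac{D y^{3} \cos{\left(x y \right)}}{3}
  -u_yyyy = - D x^{4} \sin{\left(x y \right)}
So the left-hand side equals
  \frac{4 A}{3} + B e^{x} - \frac{2 C \sin{\left(x \right)}}{3} - \frac{C \cos{\left(x \right)}}{3} - D x^{4} \sin{\left(x y \right)} - \frac{D y^{3} \cos{\left(x y \right)}}{3} - \frac{2 D y^{2} \sin{\left(x y \right)}}{3}
This must equal f(x, y) = x^{4} \sin{\left(x y \right)} + \frac{y^{3} \cos{\left(x y \right)}}{3} + \frac{2 y^{2} \sin{\left(x y \right)}}{3} - e^{x} + 2 \sin{\left(x \right)} + \cos{\left(x \right)} - \frac{4}{3} identically.
Matching coefficients of the independent functions:
  [constant term]:  \frac{4 A}{3} = - \frac{4}{3}
  [x^{4} \sin{\left(x y \right)}]:  - D = 1
  [y^{2} \sin{\left(x y \right)}]:  - \frac{2 D}{3} = \frac{2}{3}
  [y^{3} \cos{\left(x y \right)}]:  - \frac{D}{3} = \frac{1}{3}
  [e^{x}]:  B = -1
  [\sin{\left(x \right)}]:  - \frac{2 C}{3} = 2
  [\cos{\left(x \right)}]:  - \frac{C}{3} = 1
Solving: A = -1, B = -1, C = -3, D = -1.
Check against the point condition:
  u(0, 0) = -1  ⟹  B = -1  ✓
Hence u(x, y) = - x^{2} - e^{x} - 3 \sin{\left(x \right)} - \sin{\left(x y \right)}.

Answer: u(x, y) = - x^{2} - e^{x} - 3 \sin{\left(x \right)} - \sin{\left(x y \right)}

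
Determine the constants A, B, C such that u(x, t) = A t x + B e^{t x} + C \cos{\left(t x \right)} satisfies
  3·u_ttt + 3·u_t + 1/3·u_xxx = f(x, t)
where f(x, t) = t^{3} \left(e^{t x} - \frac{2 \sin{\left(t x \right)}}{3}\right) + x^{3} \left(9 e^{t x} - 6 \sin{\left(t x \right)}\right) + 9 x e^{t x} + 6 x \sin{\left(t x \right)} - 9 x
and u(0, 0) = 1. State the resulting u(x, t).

Answer: u(x, t) = - 3 t x + 3 e^{t x} - 2 \cos{\left(t x \right)}

Derivation:
Substitute the ansatz u = A t x + B e^{t x} + C \cos{\left(t x \right)} into the left-hand side.
Derivatives of the ansatz:
  u_ttt = B x^{3} e^{t x} + C x^{3} \sin{\left(t x \right)}
  u_t = A x + B x e^{t x} - C x \sin{\left(t x \right)}
  u_xxx = B t^{3} e^{t x} + C t^{3} \sin{\left(t x \right)}
Term by term:
  3·u_ttt = 3 B x^{3} e^{t x} + 3 C x^{3} \sin{\left(t x \right)}
  3·u_t = 3 A x + 3 B x e^{t x} - 3 C x \sin{\left(t x \right)}
  1/3·u_xxx = \frac{B t^{3} e^{t x}}{3} + \frac{C t^{3} \sin{\left(t x \right)}}{3}
So the left-hand side equals
  3 A x + \frac{B t^{3} e^{t x}}{3} + 3 B x^{3} e^{t x} + 3 B x e^{t x} + \frac{C t^{3} \sin{\left(t x \right)}}{3} + 3 C x^{3} \sin{\left(t x \right)} - 3 C x \sin{\left(t x \right)}
This must equal f(x, t) identically; expanded, f = t^{3} e^{t x} - \frac{2 t^{3} \sin{\left(t x \right)}}{3} + 9 x^{3} e^{t x} - 6 x^{3} \sin{\left(t x \right)} + 9 x e^{t x} + 6 x \sin{\left(t x \right)} - 9 x.
Matching coefficients of the independent functions:
  [x]:  3 A = -9
  [t^{3} e^{t x}]:  \frac{B}{3} = 1
  [t^{3} \sin{\left(t x \right)}]:  \frac{C}{3} = - \frac{2}{3}
  [x e^{t x}, x^{3} e^{t x}]:  3 B = 9
  [x \sin{\left(t x \right)}]:  - 3 C = 6
  [x^{3} \sin{\left(t x \right)}]:  3 C = -6
Solving: A = -3, B = 3, C = -2.
Check against the point condition:
  u(0, 0) = 1  ⟹  B + C = 1  ✓
Hence u(x, t) = - 3 t x + 3 e^{t x} - 2 \cos{\left(t x \right)}.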